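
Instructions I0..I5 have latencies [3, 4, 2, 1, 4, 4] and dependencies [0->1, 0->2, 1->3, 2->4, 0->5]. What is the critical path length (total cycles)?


Compute longest path through dependency graph: dist(Ik) = max over predecessors of dist + latency(Ik).
dist(I0) = latency 3 = 3
dist(I1) = dist(I0) + 4 = 3 + 4 = 7
dist(I2) = dist(I0) + 2 = 3 + 2 = 5
dist(I3) = dist(I1) + 1 = 7 + 1 = 8
dist(I4) = dist(I2) + 4 = 5 + 4 = 9
dist(I5) = dist(I0) + 4 = 3 + 4 = 7
Critical path = max dist = 9

9


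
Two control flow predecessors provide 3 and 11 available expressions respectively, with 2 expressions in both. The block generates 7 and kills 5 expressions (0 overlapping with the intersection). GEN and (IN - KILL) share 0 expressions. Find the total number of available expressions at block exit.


IN = intersection of predecessors = 2
IN - KILL = 2 - 0 = 2
|OUT| = |GEN| + |IN - KILL| - |GEN ∩ (IN - KILL)| = 7 + 2 - 0 = 9

9


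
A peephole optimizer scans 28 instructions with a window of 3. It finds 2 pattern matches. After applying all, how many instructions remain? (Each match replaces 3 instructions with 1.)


Each match removes 2 instructions.
Total removed = 2 * 2 = 4
Remaining = 28 - 4 = 24

24


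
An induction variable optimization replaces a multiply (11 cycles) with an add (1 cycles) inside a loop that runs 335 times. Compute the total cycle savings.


Per-iteration saving = 11 - 1 = 10
Total saved = 335 * 10 = 3350

3350


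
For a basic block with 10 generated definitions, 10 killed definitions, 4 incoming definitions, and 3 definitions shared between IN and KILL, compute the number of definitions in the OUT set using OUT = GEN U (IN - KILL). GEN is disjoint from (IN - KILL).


IN - KILL: 4 - 3 = 1 surviving definitions
OUT = GEN + surviving = 10 + 1 = 11

11


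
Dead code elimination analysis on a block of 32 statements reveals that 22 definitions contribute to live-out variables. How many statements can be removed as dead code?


Dead code = total statements - live definitions
= 32 - 22 = 10

10


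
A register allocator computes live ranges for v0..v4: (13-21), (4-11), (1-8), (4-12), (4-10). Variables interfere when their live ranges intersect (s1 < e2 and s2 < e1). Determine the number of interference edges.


Check all pairs for overlapping intervals.
Two intervals (s1,e1) and (s2,e2) overlap if s1 < e2 and s2 < e1.
v0 (13-21) vs v1..v4: overlaps none -> 0
v1 (4-11) vs v2..v4: overlaps v2, v3, v4 -> 3
v2 (1-8) vs v3..v4: overlaps v3, v4 -> 2
v3 (4-12) vs v4: overlaps v4 -> 1
Total overlapping pairs = 0 + 3 + 2 + 1 = 6

6


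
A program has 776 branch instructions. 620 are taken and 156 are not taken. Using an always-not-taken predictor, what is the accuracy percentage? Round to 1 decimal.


Predictor: always-not-taken
Correct predictions = 156
Accuracy = 156 / 776 * 100 = 20.1%

20.1


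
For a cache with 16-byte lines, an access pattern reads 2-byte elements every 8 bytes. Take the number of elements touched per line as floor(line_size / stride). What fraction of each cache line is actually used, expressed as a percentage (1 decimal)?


Elements per cache line = floor(16 / 8) = 2
Bytes used = 2 * 2 = 4
Utilization = 4 / 16 * 100 = 25.0%

25.0


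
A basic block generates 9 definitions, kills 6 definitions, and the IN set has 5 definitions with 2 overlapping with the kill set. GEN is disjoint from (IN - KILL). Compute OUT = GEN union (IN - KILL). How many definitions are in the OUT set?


IN - KILL: 5 - 2 = 3 surviving definitions
OUT = GEN + surviving = 9 + 3 = 12

12


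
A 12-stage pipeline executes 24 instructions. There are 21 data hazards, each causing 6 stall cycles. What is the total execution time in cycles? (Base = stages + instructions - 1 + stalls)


Base cycles = 12 + 24 - 1 = 35
Total stalls = 21 * 6 = 126
Total = 35 + 126 = 161

161


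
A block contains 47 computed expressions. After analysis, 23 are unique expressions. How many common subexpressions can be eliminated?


CSE count = total expressions - unique expressions
= 47 - 23 = 24

24


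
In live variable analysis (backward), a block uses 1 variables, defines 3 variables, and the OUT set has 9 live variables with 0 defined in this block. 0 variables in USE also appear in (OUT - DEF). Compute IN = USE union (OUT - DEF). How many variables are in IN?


OUT - DEF: 9 - 0 = 9
|IN| = |USE| + |OUT - DEF| - |USE ∩ (OUT - DEF)| = 1 + 9 - 0 = 10

10


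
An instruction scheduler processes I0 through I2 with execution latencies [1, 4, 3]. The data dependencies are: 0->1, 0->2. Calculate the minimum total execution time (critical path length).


Compute longest path through dependency graph: dist(Ik) = max over predecessors of dist + latency(Ik).
dist(I0) = latency 1 = 1
dist(I1) = dist(I0) + 4 = 1 + 4 = 5
dist(I2) = dist(I0) + 3 = 1 + 3 = 4
Critical path = max dist = 5

5


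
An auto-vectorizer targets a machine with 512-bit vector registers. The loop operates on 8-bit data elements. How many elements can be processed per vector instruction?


Width = SIMD bits / data type bits
= 512 / 8 = 64

64


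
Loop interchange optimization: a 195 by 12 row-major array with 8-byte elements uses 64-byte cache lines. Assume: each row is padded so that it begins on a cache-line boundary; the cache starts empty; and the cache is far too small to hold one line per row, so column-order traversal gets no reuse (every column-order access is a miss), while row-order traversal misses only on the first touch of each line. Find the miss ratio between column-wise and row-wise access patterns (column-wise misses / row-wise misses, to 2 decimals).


Each row occupies 12 * 8 = 96 bytes and starts on a line boundary, so it spans ceil(96 / 64) = 2 cache lines.
Row-major traversal misses (one per line touched): 195 * ceil(12 * 8 / 64) = 390
Column-major traversal misses (no reuse, every access misses): 195 * 12 = 2340
Ratio = 2340 / 390 = 6.0

6.0


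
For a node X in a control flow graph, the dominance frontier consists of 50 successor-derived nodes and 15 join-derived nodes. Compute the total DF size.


DF(X) = direct successor contributions + join point contributions
= 50 + 15 = 65

65


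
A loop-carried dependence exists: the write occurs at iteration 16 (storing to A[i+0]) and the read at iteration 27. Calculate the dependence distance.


Distance = read iteration - write iteration
= 27 - 16 = 11

11


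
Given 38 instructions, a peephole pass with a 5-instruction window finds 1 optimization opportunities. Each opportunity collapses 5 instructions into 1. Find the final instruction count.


Each match removes 4 instructions.
Total removed = 1 * 4 = 4
Remaining = 38 - 4 = 34

34


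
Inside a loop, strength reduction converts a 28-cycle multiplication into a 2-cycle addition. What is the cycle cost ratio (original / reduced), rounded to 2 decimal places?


Ratio = mult_cost / add_cost = 28 / 2 = 14.0

14.0


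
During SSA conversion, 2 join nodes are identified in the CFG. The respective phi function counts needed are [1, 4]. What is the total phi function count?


Total phi functions = sum of phi functions at each join node
= 1 + 4 = 5

5


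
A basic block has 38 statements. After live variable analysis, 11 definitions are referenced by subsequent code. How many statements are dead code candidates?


Dead code = total statements - live definitions
= 38 - 11 = 27

27


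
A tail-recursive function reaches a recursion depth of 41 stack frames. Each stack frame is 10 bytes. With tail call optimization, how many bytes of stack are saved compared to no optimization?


Without TCO: 41 * 10 = 410 bytes
With TCO: reuse 1 frame = 10 bytes
Savings = 410 - 10 = 400

400


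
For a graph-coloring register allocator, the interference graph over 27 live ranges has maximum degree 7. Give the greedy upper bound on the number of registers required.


Greedy coloring never needs more than (max_degree + 1) colors: when coloring a vertex, at most max_degree neighbors are already colored.
Upper bound = 7 + 1 = 8

8


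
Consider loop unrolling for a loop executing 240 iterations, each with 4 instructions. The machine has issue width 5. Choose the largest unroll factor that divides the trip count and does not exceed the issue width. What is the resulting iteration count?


Largest divisor of 240 <= 5 is 5
New iterations = 240 / 5 = 48

48


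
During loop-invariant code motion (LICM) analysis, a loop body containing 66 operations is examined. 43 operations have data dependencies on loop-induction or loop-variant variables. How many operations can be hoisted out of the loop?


Invariant candidates = total - loop-dependent
= 66 - 43 = 23

23


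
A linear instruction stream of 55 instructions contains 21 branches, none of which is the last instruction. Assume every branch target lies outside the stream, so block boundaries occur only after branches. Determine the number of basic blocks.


With no in-sequence branch targets, the leaders are the first instruction plus the instruction after each branch.
Number of basic blocks = branches + 1
= 21 + 1 = 22

22


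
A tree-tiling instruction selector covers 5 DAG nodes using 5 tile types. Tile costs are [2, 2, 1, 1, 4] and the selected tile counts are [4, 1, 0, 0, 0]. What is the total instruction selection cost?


Total cost = sum(count_i * cost_i)
= 4*2 + 1*2 + 0*1 + 0*1 + 0*4
= 10

10


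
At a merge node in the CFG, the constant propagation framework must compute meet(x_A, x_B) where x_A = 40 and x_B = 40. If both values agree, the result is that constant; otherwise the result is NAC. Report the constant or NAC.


Meet operation: if both paths give the same constant, result is that constant; if they differ, result is NAC (not-a-constant).
Path A: 40, Path B: 40 -> equal
Result: constant -> 40

40


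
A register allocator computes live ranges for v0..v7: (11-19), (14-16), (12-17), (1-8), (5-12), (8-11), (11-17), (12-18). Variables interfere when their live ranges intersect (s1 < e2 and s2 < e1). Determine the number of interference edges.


Check all pairs for overlapping intervals.
Two intervals (s1,e1) and (s2,e2) overlap if s1 < e2 and s2 < e1.
v0 (11-19) vs v1..v7: overlaps v1, v2, v4, v6, v7 -> 5
v1 (14-16) vs v2..v7: overlaps v2, v6, v7 -> 3
v2 (12-17) vs v3..v7: overlaps v6, v7 -> 2
v3 (1-8) vs v4..v7: overlaps v4 -> 1
v4 (5-12) vs v5..v7: overlaps v5, v6 -> 2
v5 (8-11) vs v6..v7: overlaps none -> 0
v6 (11-17) vs v7: overlaps v7 -> 1
Total overlapping pairs = 5 + 3 + 2 + 1 + 2 + 0 + 1 = 14

14


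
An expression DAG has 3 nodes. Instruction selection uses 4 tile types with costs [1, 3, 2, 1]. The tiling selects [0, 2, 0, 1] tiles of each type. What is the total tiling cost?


Total cost = sum(count_i * cost_i)
= 0*1 + 2*3 + 0*2 + 1*1
= 7

7


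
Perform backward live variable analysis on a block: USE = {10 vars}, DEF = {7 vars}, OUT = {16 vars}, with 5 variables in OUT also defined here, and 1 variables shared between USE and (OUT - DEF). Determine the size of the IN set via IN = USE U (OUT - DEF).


OUT - DEF: 16 - 5 = 11
|IN| = |USE| + |OUT - DEF| - |USE ∩ (OUT - DEF)| = 10 + 11 - 1 = 20

20


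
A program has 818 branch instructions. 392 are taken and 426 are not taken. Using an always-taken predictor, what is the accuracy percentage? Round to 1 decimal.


Predictor: always-taken
Correct predictions = 392
Accuracy = 392 / 818 * 100 = 47.9%

47.9


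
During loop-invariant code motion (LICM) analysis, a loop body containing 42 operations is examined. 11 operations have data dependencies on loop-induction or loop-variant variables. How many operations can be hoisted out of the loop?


Invariant candidates = total - loop-dependent
= 42 - 11 = 31

31


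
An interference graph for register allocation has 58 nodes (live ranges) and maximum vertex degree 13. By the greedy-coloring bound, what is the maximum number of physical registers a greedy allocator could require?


Greedy coloring never needs more than (max_degree + 1) colors: when coloring a vertex, at most max_degree neighbors are already colored.
Upper bound = 13 + 1 = 14

14


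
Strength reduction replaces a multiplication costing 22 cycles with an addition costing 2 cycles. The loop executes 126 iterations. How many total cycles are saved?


Per-iteration saving = 22 - 2 = 20
Total saved = 126 * 20 = 2520

2520


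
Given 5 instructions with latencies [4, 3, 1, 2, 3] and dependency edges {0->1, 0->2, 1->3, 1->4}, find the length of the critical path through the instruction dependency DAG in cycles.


Compute longest path through dependency graph: dist(Ik) = max over predecessors of dist + latency(Ik).
dist(I0) = latency 4 = 4
dist(I1) = dist(I0) + 3 = 4 + 3 = 7
dist(I2) = dist(I0) + 1 = 4 + 1 = 5
dist(I3) = dist(I1) + 2 = 7 + 2 = 9
dist(I4) = dist(I1) + 3 = 7 + 3 = 10
Critical path = max dist = 10

10


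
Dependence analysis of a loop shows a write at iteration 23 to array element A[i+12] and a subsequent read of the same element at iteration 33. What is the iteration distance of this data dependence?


Distance = read iteration - write iteration
= 33 - 23 = 10

10


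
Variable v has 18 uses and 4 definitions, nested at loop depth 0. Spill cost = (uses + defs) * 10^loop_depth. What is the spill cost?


uses + defs = 18 + 4 = 22
10^0 = 1
Spill cost = 22 * 1 = 22

22


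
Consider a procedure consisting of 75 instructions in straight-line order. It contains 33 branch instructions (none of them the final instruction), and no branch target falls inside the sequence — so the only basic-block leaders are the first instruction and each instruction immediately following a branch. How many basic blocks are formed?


With no in-sequence branch targets, the leaders are the first instruction plus the instruction after each branch.
Number of basic blocks = branches + 1
= 33 + 1 = 34

34


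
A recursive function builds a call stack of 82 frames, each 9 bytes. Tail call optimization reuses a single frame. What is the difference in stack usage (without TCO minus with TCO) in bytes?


Without TCO: 82 * 9 = 738 bytes
With TCO: reuse 1 frame = 9 bytes
Savings = 738 - 9 = 729

729


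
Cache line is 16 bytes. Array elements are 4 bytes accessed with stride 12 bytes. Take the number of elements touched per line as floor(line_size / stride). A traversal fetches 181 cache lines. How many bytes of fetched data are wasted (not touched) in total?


Elements per line = floor(16 / 12) = 1
Bytes used per line = 1 * 4 = 4
Wasted per line = 16 - 4 = 12
Total wasted = 12 * 181 = 2172

2172


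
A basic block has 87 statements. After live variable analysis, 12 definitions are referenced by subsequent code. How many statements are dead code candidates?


Dead code = total statements - live definitions
= 87 - 12 = 75

75


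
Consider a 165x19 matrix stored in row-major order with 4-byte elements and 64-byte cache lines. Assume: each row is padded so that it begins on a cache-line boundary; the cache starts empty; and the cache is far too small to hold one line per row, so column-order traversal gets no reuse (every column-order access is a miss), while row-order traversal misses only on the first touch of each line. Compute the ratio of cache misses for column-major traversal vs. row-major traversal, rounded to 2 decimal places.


Each row occupies 19 * 4 = 76 bytes and starts on a line boundary, so it spans ceil(76 / 64) = 2 cache lines.
Row-major traversal misses (one per line touched): 165 * ceil(19 * 4 / 64) = 330
Column-major traversal misses (no reuse, every access misses): 165 * 19 = 3135
Ratio = 3135 / 330 = 9.5

9.5


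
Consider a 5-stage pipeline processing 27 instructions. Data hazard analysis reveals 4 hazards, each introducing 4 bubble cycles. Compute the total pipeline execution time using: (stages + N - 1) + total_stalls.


Base cycles = 5 + 27 - 1 = 31
Total stalls = 4 * 4 = 16
Total = 31 + 16 = 47

47


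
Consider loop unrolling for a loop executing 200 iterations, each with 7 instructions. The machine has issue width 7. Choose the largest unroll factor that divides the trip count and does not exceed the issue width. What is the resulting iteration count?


Largest divisor of 200 <= 7 is 5
New iterations = 200 / 5 = 40

40


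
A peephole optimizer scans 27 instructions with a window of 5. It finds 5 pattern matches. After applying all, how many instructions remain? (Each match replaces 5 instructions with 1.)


Each match removes 4 instructions.
Total removed = 5 * 4 = 20
Remaining = 27 - 20 = 7

7


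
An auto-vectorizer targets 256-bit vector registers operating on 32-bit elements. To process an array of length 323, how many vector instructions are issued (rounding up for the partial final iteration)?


Width = 256 / 32 = 8 elements per vector op
Iterations = ceil(323 / 8) = 41

41


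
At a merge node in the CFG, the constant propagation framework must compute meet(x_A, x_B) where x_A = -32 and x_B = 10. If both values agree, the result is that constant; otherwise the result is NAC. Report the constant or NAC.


Meet operation: if both paths give the same constant, result is that constant; if they differ, result is NAC (not-a-constant).
Path A: -32, Path B: 10 -> differ
Result: not-a-constant -> NAC

NAC


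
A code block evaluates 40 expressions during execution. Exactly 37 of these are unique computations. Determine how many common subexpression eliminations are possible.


CSE count = total expressions - unique expressions
= 40 - 37 = 3

3


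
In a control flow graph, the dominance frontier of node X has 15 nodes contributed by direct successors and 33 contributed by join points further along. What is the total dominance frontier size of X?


DF(X) = direct successor contributions + join point contributions
= 15 + 33 = 48

48


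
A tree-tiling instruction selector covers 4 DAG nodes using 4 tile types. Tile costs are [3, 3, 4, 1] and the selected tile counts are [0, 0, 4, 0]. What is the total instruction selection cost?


Total cost = sum(count_i * cost_i)
= 0*3 + 0*3 + 4*4 + 0*1
= 16

16


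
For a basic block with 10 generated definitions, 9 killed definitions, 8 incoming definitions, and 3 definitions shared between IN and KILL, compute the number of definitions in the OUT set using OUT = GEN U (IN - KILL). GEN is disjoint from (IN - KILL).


IN - KILL: 8 - 3 = 5 surviving definitions
OUT = GEN + surviving = 10 + 5 = 15

15


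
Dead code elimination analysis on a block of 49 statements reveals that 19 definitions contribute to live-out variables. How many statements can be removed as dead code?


Dead code = total statements - live definitions
= 49 - 19 = 30

30


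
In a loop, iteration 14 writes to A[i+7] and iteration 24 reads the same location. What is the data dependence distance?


Distance = read iteration - write iteration
= 24 - 14 = 10

10


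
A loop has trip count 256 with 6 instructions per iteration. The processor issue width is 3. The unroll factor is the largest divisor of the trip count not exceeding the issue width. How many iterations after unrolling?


Largest divisor of 256 <= 3 is 2
New iterations = 256 / 2 = 128

128


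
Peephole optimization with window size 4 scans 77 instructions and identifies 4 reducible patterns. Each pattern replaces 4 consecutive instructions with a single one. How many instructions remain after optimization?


Each match removes 3 instructions.
Total removed = 4 * 3 = 12
Remaining = 77 - 12 = 65

65


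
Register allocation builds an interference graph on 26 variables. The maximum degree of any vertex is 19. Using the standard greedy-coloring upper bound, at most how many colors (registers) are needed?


Greedy coloring never needs more than (max_degree + 1) colors: when coloring a vertex, at most max_degree neighbors are already colored.
Upper bound = 19 + 1 = 20

20


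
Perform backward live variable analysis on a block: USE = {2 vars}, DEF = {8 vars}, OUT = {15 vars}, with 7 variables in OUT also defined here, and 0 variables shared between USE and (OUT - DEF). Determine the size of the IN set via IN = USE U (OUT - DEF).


OUT - DEF: 15 - 7 = 8
|IN| = |USE| + |OUT - DEF| - |USE ∩ (OUT - DEF)| = 2 + 8 - 0 = 10

10


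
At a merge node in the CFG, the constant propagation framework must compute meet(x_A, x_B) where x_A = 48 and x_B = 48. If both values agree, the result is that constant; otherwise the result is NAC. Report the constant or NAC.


Meet operation: if both paths give the same constant, result is that constant; if they differ, result is NAC (not-a-constant).
Path A: 48, Path B: 48 -> equal
Result: constant -> 48

48


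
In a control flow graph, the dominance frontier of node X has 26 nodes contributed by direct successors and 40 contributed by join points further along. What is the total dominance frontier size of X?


DF(X) = direct successor contributions + join point contributions
= 26 + 40 = 66

66


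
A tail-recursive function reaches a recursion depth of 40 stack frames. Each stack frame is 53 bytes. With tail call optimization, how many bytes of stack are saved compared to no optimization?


Without TCO: 40 * 53 = 2120 bytes
With TCO: reuse 1 frame = 53 bytes
Savings = 2120 - 53 = 2067

2067


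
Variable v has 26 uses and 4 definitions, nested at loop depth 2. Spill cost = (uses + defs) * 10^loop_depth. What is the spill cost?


uses + defs = 26 + 4 = 30
10^2 = 100
Spill cost = 30 * 100 = 3000

3000


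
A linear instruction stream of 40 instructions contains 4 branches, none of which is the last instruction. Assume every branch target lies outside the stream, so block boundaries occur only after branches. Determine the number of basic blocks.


With no in-sequence branch targets, the leaders are the first instruction plus the instruction after each branch.
Number of basic blocks = branches + 1
= 4 + 1 = 5

5


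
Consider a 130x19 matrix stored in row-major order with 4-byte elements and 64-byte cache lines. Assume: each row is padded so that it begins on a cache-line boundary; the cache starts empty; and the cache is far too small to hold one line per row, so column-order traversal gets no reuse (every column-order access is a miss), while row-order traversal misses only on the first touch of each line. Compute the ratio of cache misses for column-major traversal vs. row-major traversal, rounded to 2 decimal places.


Each row occupies 19 * 4 = 76 bytes and starts on a line boundary, so it spans ceil(76 / 64) = 2 cache lines.
Row-major traversal misses (one per line touched): 130 * ceil(19 * 4 / 64) = 260
Column-major traversal misses (no reuse, every access misses): 130 * 19 = 2470
Ratio = 2470 / 260 = 9.5

9.5


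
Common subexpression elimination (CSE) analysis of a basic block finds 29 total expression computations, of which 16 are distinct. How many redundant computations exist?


CSE count = total expressions - unique expressions
= 29 - 16 = 13

13


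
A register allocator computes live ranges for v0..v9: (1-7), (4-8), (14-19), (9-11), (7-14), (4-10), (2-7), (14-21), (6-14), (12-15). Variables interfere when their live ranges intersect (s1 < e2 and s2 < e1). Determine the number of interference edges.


Check all pairs for overlapping intervals.
Two intervals (s1,e1) and (s2,e2) overlap if s1 < e2 and s2 < e1.
v0 (1-7) vs v1..v9: overlaps v1, v5, v6, v8 -> 4
v1 (4-8) vs v2..v9: overlaps v4, v5, v6, v8 -> 4
v2 (14-19) vs v3..v9: overlaps v7, v9 -> 2
v3 (9-11) vs v4..v9: overlaps v4, v5, v8 -> 3
v4 (7-14) vs v5..v9: overlaps v5, v8, v9 -> 3
v5 (4-10) vs v6..v9: overlaps v6, v8 -> 2
v6 (2-7) vs v7..v9: overlaps v8 -> 1
v7 (14-21) vs v8..v9: overlaps v9 -> 1
v8 (6-14) vs v9: overlaps v9 -> 1
Total overlapping pairs = 4 + 4 + 2 + 3 + 3 + 2 + 1 + 1 + 1 = 21

21


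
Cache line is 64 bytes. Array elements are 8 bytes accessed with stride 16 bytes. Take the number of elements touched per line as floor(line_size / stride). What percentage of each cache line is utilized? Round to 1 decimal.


Elements per cache line = floor(64 / 16) = 4
Bytes used = 4 * 8 = 32
Utilization = 32 / 64 * 100 = 50.0%

50.0


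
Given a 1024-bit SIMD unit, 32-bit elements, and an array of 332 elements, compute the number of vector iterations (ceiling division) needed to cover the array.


Width = 1024 / 32 = 32 elements per vector op
Iterations = ceil(332 / 32) = 11

11


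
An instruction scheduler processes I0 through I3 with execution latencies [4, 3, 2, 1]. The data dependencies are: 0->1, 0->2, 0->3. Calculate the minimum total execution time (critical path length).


Compute longest path through dependency graph: dist(Ik) = max over predecessors of dist + latency(Ik).
dist(I0) = latency 4 = 4
dist(I1) = dist(I0) + 3 = 4 + 3 = 7
dist(I2) = dist(I0) + 2 = 4 + 2 = 6
dist(I3) = dist(I0) + 1 = 4 + 1 = 5
Critical path = max dist = 7

7


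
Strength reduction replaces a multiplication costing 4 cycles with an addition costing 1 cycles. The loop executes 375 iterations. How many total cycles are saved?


Per-iteration saving = 4 - 1 = 3
Total saved = 375 * 3 = 1125

1125


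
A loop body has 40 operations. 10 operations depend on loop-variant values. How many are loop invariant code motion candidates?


Invariant candidates = total - loop-dependent
= 40 - 10 = 30

30


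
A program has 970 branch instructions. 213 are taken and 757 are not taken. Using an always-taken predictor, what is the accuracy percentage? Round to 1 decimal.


Predictor: always-taken
Correct predictions = 213
Accuracy = 213 / 970 * 100 = 22.0%

22.0


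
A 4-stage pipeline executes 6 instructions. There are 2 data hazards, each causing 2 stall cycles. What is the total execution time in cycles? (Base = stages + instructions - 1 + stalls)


Base cycles = 4 + 6 - 1 = 9
Total stalls = 2 * 2 = 4
Total = 9 + 4 = 13

13


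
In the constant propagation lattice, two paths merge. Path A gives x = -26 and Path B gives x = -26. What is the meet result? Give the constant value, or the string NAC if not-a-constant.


Meet operation: if both paths give the same constant, result is that constant; if they differ, result is NAC (not-a-constant).
Path A: -26, Path B: -26 -> equal
Result: constant -> -26

-26


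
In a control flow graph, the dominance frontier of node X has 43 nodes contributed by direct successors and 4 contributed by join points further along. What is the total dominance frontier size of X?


DF(X) = direct successor contributions + join point contributions
= 43 + 4 = 47

47


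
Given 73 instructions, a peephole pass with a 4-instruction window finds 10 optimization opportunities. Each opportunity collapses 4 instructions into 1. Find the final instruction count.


Each match removes 3 instructions.
Total removed = 10 * 3 = 30
Remaining = 73 - 30 = 43

43


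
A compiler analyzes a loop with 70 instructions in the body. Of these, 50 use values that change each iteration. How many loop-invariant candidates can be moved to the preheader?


Invariant candidates = total - loop-dependent
= 70 - 50 = 20

20


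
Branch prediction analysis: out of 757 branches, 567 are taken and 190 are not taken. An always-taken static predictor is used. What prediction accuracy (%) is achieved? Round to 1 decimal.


Predictor: always-taken
Correct predictions = 567
Accuracy = 567 / 757 * 100 = 74.9%

74.9


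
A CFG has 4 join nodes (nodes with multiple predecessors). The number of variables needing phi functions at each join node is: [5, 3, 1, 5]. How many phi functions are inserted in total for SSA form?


Total phi functions = sum of phi functions at each join node
= 5 + 3 + 1 + 5 = 14

14


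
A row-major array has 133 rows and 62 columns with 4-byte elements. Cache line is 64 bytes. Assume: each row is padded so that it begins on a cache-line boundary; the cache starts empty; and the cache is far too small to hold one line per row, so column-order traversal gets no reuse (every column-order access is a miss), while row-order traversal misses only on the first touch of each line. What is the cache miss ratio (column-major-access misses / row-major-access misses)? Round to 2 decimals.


Each row occupies 62 * 4 = 248 bytes and starts on a line boundary, so it spans ceil(248 / 64) = 4 cache lines.
Row-major traversal misses (one per line touched): 133 * ceil(62 * 4 / 64) = 532
Column-major traversal misses (no reuse, every access misses): 133 * 62 = 8246
Ratio = 8246 / 532 = 15.5

15.5


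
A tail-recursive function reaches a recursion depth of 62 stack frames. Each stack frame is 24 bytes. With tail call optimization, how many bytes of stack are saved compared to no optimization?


Without TCO: 62 * 24 = 1488 bytes
With TCO: reuse 1 frame = 24 bytes
Savings = 1488 - 24 = 1464

1464


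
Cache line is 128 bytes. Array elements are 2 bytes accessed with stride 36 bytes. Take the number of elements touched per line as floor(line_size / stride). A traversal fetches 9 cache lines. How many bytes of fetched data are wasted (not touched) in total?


Elements per line = floor(128 / 36) = 3
Bytes used per line = 3 * 2 = 6
Wasted per line = 128 - 6 = 122
Total wasted = 122 * 9 = 1098

1098


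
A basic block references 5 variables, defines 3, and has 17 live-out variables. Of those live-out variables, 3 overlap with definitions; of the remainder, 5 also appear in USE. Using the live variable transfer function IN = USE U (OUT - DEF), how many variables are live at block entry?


OUT - DEF: 17 - 3 = 14
|IN| = |USE| + |OUT - DEF| - |USE ∩ (OUT - DEF)| = 5 + 14 - 5 = 14

14


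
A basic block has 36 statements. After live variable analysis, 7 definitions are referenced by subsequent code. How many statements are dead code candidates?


Dead code = total statements - live definitions
= 36 - 7 = 29

29


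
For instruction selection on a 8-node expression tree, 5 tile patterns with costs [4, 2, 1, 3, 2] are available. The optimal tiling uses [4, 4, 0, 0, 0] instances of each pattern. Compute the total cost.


Total cost = sum(count_i * cost_i)
= 4*4 + 4*2 + 0*1 + 0*3 + 0*2
= 24

24


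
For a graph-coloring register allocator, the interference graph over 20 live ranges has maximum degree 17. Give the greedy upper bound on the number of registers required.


Greedy coloring never needs more than (max_degree + 1) colors: when coloring a vertex, at most max_degree neighbors are already colored.
Upper bound = 17 + 1 = 18

18


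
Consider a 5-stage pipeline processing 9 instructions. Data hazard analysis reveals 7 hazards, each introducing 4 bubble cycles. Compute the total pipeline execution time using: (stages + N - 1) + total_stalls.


Base cycles = 5 + 9 - 1 = 13
Total stalls = 7 * 4 = 28
Total = 13 + 28 = 41

41


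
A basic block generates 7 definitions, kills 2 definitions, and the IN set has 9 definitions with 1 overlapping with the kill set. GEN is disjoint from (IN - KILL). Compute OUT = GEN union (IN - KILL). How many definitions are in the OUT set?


IN - KILL: 9 - 1 = 8 surviving definitions
OUT = GEN + surviving = 7 + 8 = 15

15


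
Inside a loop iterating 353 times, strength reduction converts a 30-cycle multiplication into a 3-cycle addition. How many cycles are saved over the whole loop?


Per-iteration saving = 30 - 3 = 27
Total saved = 353 * 27 = 9531

9531


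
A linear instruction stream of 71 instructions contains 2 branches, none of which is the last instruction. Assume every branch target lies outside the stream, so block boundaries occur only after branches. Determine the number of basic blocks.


With no in-sequence branch targets, the leaders are the first instruction plus the instruction after each branch.
Number of basic blocks = branches + 1
= 2 + 1 = 3

3


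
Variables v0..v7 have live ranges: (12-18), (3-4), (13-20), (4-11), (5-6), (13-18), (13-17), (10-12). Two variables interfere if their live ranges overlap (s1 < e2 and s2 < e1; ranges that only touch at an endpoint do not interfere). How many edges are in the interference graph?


Check all pairs for overlapping intervals.
Two intervals (s1,e1) and (s2,e2) overlap if s1 < e2 and s2 < e1.
v0 (12-18) vs v1..v7: overlaps v2, v5, v6 -> 3
v1 (3-4) vs v2..v7: overlaps none -> 0
v2 (13-20) vs v3..v7: overlaps v5, v6 -> 2
v3 (4-11) vs v4..v7: overlaps v4, v7 -> 2
v4 (5-6) vs v5..v7: overlaps none -> 0
v5 (13-18) vs v6..v7: overlaps v6 -> 1
v6 (13-17) vs v7: overlaps none -> 0
Total overlapping pairs = 3 + 0 + 2 + 2 + 0 + 1 + 0 = 8

8


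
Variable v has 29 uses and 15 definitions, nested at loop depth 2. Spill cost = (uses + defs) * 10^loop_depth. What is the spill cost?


uses + defs = 29 + 15 = 44
10^2 = 100
Spill cost = 44 * 100 = 4400

4400


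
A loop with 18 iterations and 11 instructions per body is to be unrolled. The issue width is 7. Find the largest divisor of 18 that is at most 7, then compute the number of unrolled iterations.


Largest divisor of 18 <= 7 is 6
New iterations = 18 / 6 = 3

3


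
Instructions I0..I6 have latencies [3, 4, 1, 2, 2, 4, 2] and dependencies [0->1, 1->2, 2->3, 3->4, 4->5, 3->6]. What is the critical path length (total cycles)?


Compute longest path through dependency graph: dist(Ik) = max over predecessors of dist + latency(Ik).
dist(I0) = latency 3 = 3
dist(I1) = dist(I0) + 4 = 3 + 4 = 7
dist(I2) = dist(I1) + 1 = 7 + 1 = 8
dist(I3) = dist(I2) + 2 = 8 + 2 = 10
dist(I4) = dist(I3) + 2 = 10 + 2 = 12
dist(I5) = dist(I4) + 4 = 12 + 4 = 16
dist(I6) = dist(I3) + 2 = 10 + 2 = 12
Critical path = max dist = 16

16


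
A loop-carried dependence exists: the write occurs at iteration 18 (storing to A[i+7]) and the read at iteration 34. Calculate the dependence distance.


Distance = read iteration - write iteration
= 34 - 18 = 16

16


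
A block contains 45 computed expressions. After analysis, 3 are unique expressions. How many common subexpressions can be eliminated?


CSE count = total expressions - unique expressions
= 45 - 3 = 42

42


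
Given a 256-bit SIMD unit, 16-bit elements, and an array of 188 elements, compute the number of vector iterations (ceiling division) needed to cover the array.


Width = 256 / 16 = 16 elements per vector op
Iterations = ceil(188 / 16) = 12

12


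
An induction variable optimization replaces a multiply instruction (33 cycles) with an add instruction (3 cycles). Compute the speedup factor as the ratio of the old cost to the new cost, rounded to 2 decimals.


Ratio = mult_cost / add_cost = 33 / 3 = 11.0

11.0


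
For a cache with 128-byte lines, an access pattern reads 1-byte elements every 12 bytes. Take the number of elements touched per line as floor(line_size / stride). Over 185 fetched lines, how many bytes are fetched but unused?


Elements per line = floor(128 / 12) = 10
Bytes used per line = 10 * 1 = 10
Wasted per line = 128 - 10 = 118
Total wasted = 118 * 185 = 21830

21830


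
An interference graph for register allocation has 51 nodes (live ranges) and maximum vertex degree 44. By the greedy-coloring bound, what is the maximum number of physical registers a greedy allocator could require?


Greedy coloring never needs more than (max_degree + 1) colors: when coloring a vertex, at most max_degree neighbors are already colored.
Upper bound = 44 + 1 = 45

45


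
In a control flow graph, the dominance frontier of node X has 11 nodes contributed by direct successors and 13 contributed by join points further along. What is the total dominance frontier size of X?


DF(X) = direct successor contributions + join point contributions
= 11 + 13 = 24

24


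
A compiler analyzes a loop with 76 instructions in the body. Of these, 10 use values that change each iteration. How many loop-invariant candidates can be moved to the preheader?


Invariant candidates = total - loop-dependent
= 76 - 10 = 66

66


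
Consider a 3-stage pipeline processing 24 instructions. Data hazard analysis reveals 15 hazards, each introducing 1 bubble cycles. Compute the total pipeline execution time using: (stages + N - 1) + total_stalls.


Base cycles = 3 + 24 - 1 = 26
Total stalls = 15 * 1 = 15
Total = 26 + 15 = 41

41


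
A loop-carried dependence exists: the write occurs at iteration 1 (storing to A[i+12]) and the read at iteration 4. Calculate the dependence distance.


Distance = read iteration - write iteration
= 4 - 1 = 3

3


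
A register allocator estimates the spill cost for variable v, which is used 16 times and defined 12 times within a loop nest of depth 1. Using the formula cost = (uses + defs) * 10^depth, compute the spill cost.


uses + defs = 16 + 12 = 28
10^1 = 10
Spill cost = 28 * 10 = 280

280


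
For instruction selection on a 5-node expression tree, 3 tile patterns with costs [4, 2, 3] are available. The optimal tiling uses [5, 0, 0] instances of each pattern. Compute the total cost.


Total cost = sum(count_i * cost_i)
= 5*4 + 0*2 + 0*3
= 20

20


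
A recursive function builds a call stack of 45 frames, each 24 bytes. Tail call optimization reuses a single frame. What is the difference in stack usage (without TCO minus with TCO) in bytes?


Without TCO: 45 * 24 = 1080 bytes
With TCO: reuse 1 frame = 24 bytes
Savings = 1080 - 24 = 1056

1056


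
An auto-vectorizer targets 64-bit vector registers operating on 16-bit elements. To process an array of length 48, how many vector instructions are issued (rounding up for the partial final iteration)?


Width = 64 / 16 = 4 elements per vector op
Iterations = ceil(48 / 4) = 12

12


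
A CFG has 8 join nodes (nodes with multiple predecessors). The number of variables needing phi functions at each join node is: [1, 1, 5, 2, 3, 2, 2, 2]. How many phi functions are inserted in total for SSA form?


Total phi functions = sum of phi functions at each join node
= 1 + 1 + 5 + 2 + 3 + 2 + 2 + 2 = 18

18


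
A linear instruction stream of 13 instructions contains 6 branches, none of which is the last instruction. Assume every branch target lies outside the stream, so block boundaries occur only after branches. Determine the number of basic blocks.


With no in-sequence branch targets, the leaders are the first instruction plus the instruction after each branch.
Number of basic blocks = branches + 1
= 6 + 1 = 7

7


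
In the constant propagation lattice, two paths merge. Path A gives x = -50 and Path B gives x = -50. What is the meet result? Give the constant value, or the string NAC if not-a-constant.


Meet operation: if both paths give the same constant, result is that constant; if they differ, result is NAC (not-a-constant).
Path A: -50, Path B: -50 -> equal
Result: constant -> -50

-50


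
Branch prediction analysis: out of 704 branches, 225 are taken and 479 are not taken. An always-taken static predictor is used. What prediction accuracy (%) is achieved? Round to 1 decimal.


Predictor: always-taken
Correct predictions = 225
Accuracy = 225 / 704 * 100 = 32.0%

32.0


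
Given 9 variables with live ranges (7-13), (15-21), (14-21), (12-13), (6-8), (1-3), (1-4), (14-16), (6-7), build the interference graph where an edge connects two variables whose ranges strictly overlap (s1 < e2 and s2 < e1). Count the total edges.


Check all pairs for overlapping intervals.
Two intervals (s1,e1) and (s2,e2) overlap if s1 < e2 and s2 < e1.
v0 (7-13) vs v1..v8: overlaps v3, v4 -> 2
v1 (15-21) vs v2..v8: overlaps v2, v7 -> 2
v2 (14-21) vs v3..v8: overlaps v7 -> 1
v3 (12-13) vs v4..v8: overlaps none -> 0
v4 (6-8) vs v5..v8: overlaps v8 -> 1
v5 (1-3) vs v6..v8: overlaps v6 -> 1
v6 (1-4) vs v7..v8: overlaps none -> 0
v7 (14-16) vs v8: overlaps none -> 0
Total overlapping pairs = 2 + 2 + 1 + 0 + 1 + 1 + 0 + 0 = 7

7


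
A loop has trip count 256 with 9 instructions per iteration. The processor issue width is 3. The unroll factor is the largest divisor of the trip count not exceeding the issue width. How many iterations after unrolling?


Largest divisor of 256 <= 3 is 2
New iterations = 256 / 2 = 128

128
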